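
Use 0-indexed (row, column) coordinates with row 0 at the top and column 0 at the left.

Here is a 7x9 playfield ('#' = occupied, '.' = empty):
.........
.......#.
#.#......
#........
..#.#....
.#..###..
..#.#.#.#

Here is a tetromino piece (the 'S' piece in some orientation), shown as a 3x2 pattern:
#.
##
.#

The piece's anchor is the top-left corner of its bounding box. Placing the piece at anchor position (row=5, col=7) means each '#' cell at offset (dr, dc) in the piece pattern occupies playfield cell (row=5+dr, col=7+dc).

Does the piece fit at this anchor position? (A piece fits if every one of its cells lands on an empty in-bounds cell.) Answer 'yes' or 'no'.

Answer: no

Derivation:
Check each piece cell at anchor (5, 7):
  offset (0,0) -> (5,7): empty -> OK
  offset (1,0) -> (6,7): empty -> OK
  offset (1,1) -> (6,8): occupied ('#') -> FAIL
  offset (2,1) -> (7,8): out of bounds -> FAIL
All cells valid: no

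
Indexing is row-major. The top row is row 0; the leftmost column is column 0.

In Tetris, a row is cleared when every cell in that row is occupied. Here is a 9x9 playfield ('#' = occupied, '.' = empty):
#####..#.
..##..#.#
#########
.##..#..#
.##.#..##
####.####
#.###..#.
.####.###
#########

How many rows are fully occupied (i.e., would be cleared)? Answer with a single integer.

Check each row:
  row 0: 3 empty cells -> not full
  row 1: 5 empty cells -> not full
  row 2: 0 empty cells -> FULL (clear)
  row 3: 5 empty cells -> not full
  row 4: 4 empty cells -> not full
  row 5: 1 empty cell -> not full
  row 6: 4 empty cells -> not full
  row 7: 2 empty cells -> not full
  row 8: 0 empty cells -> FULL (clear)
Total rows cleared: 2

Answer: 2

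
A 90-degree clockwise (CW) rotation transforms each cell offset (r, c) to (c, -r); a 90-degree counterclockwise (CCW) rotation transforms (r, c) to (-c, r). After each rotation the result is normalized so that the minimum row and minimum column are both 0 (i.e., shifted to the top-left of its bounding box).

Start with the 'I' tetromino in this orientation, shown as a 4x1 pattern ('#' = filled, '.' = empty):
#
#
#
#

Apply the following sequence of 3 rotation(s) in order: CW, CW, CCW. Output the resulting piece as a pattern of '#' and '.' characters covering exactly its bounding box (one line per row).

Answer: ####

Derivation:
Start:
#
#
#
#
After rotation 1 (CW):
####
After rotation 2 (CW):
#
#
#
#
After rotation 3 (CCW):
####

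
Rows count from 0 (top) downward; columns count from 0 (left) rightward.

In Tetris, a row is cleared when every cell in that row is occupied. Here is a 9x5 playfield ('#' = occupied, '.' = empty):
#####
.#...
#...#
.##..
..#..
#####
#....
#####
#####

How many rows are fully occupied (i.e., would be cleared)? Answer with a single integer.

Check each row:
  row 0: 0 empty cells -> FULL (clear)
  row 1: 4 empty cells -> not full
  row 2: 3 empty cells -> not full
  row 3: 3 empty cells -> not full
  row 4: 4 empty cells -> not full
  row 5: 0 empty cells -> FULL (clear)
  row 6: 4 empty cells -> not full
  row 7: 0 empty cells -> FULL (clear)
  row 8: 0 empty cells -> FULL (clear)
Total rows cleared: 4

Answer: 4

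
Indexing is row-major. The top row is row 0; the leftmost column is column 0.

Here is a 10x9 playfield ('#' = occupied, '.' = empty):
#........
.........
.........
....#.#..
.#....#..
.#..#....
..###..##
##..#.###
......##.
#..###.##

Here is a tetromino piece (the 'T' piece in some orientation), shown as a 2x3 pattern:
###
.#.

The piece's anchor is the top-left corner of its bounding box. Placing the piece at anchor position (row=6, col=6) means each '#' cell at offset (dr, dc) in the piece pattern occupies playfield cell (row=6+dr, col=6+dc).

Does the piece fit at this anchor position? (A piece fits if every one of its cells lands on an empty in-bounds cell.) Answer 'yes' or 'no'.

Check each piece cell at anchor (6, 6):
  offset (0,0) -> (6,6): empty -> OK
  offset (0,1) -> (6,7): occupied ('#') -> FAIL
  offset (0,2) -> (6,8): occupied ('#') -> FAIL
  offset (1,1) -> (7,7): occupied ('#') -> FAIL
All cells valid: no

Answer: no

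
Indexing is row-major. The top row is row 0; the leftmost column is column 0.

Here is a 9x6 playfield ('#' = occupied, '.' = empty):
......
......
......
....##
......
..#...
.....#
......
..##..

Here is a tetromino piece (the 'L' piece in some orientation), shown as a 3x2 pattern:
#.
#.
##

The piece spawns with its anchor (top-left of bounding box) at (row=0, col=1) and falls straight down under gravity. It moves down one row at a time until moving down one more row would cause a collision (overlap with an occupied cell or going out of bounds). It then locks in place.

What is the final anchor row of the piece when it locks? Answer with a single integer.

Spawn at (row=0, col=1). Try each row:
  row 0: fits
  row 1: fits
  row 2: fits
  row 3: blocked -> lock at row 2

Answer: 2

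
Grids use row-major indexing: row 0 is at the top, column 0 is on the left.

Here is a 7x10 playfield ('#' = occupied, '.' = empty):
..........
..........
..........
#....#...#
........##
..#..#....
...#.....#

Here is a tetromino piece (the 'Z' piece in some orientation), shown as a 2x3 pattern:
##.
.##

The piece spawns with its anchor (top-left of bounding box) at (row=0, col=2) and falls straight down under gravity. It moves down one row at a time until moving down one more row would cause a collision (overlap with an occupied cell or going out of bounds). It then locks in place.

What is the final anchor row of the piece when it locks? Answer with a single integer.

Spawn at (row=0, col=2). Try each row:
  row 0: fits
  row 1: fits
  row 2: fits
  row 3: fits
  row 4: fits
  row 5: blocked -> lock at row 4

Answer: 4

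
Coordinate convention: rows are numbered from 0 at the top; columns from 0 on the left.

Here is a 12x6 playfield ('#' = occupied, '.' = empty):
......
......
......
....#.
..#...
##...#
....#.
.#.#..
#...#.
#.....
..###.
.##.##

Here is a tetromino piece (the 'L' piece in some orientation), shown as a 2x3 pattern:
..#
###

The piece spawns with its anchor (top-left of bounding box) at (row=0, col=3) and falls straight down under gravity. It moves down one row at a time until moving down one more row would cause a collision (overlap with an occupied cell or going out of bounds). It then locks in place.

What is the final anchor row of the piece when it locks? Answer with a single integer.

Answer: 1

Derivation:
Spawn at (row=0, col=3). Try each row:
  row 0: fits
  row 1: fits
  row 2: blocked -> lock at row 1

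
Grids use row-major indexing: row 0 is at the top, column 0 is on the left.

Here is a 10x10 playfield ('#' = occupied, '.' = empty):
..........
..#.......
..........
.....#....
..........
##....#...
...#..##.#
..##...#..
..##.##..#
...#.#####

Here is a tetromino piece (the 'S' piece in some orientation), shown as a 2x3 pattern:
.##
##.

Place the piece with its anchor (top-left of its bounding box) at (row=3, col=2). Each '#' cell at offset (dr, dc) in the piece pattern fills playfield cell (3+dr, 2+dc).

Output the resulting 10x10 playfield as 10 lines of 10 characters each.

Answer: ..........
..#.......
..........
...###....
..##......
##....#...
...#..##.#
..##...#..
..##.##..#
...#.#####

Derivation:
Fill (3+0,2+1) = (3,3)
Fill (3+0,2+2) = (3,4)
Fill (3+1,2+0) = (4,2)
Fill (3+1,2+1) = (4,3)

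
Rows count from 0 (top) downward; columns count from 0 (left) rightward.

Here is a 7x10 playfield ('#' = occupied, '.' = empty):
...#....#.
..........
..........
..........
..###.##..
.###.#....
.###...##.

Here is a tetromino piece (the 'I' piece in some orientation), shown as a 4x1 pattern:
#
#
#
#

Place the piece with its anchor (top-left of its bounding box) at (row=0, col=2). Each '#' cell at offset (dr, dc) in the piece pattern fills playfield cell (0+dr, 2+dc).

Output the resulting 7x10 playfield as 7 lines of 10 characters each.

Answer: ..##....#.
..#.......
..#.......
..#.......
..###.##..
.###.#....
.###...##.

Derivation:
Fill (0+0,2+0) = (0,2)
Fill (0+1,2+0) = (1,2)
Fill (0+2,2+0) = (2,2)
Fill (0+3,2+0) = (3,2)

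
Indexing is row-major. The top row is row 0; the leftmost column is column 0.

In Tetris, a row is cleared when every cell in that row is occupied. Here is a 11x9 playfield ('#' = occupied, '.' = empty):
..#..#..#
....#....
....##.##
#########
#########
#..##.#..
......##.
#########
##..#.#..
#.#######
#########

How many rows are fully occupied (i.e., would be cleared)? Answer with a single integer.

Check each row:
  row 0: 6 empty cells -> not full
  row 1: 8 empty cells -> not full
  row 2: 5 empty cells -> not full
  row 3: 0 empty cells -> FULL (clear)
  row 4: 0 empty cells -> FULL (clear)
  row 5: 5 empty cells -> not full
  row 6: 7 empty cells -> not full
  row 7: 0 empty cells -> FULL (clear)
  row 8: 5 empty cells -> not full
  row 9: 1 empty cell -> not full
  row 10: 0 empty cells -> FULL (clear)
Total rows cleared: 4

Answer: 4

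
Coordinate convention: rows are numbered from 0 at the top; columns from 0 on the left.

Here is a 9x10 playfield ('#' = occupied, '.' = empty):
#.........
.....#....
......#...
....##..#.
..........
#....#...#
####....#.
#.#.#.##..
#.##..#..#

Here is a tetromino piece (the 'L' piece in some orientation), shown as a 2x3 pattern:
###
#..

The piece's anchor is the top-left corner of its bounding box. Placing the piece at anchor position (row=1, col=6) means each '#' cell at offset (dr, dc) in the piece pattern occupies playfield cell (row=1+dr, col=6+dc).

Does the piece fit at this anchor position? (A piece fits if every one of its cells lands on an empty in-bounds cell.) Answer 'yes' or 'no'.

Answer: no

Derivation:
Check each piece cell at anchor (1, 6):
  offset (0,0) -> (1,6): empty -> OK
  offset (0,1) -> (1,7): empty -> OK
  offset (0,2) -> (1,8): empty -> OK
  offset (1,0) -> (2,6): occupied ('#') -> FAIL
All cells valid: no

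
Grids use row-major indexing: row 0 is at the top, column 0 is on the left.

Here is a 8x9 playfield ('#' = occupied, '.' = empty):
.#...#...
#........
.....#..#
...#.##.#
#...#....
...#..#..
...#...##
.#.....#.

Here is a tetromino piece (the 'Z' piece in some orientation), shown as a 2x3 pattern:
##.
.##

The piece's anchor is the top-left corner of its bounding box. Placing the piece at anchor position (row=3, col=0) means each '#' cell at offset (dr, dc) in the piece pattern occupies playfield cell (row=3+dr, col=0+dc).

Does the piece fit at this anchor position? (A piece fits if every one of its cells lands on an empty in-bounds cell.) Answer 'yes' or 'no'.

Check each piece cell at anchor (3, 0):
  offset (0,0) -> (3,0): empty -> OK
  offset (0,1) -> (3,1): empty -> OK
  offset (1,1) -> (4,1): empty -> OK
  offset (1,2) -> (4,2): empty -> OK
All cells valid: yes

Answer: yes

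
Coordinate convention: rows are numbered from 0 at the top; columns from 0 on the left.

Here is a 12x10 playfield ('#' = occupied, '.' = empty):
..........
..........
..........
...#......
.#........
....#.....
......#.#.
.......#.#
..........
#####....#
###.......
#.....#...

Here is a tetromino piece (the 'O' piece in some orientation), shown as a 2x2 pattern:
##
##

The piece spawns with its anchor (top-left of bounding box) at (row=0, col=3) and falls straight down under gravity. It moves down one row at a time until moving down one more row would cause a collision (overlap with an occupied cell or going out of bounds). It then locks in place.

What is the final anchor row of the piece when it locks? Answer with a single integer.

Answer: 1

Derivation:
Spawn at (row=0, col=3). Try each row:
  row 0: fits
  row 1: fits
  row 2: blocked -> lock at row 1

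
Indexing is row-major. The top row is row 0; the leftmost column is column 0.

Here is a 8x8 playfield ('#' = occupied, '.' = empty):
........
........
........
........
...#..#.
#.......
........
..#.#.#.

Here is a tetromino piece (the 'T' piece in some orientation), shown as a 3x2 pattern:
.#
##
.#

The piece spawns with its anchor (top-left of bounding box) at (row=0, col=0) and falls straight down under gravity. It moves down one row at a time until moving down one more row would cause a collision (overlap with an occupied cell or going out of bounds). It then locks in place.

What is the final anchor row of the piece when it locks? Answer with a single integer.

Spawn at (row=0, col=0). Try each row:
  row 0: fits
  row 1: fits
  row 2: fits
  row 3: fits
  row 4: blocked -> lock at row 3

Answer: 3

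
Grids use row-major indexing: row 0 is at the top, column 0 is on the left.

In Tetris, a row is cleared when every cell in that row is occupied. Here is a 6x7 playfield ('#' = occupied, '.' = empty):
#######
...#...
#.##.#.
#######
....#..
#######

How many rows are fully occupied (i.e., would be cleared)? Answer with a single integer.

Answer: 3

Derivation:
Check each row:
  row 0: 0 empty cells -> FULL (clear)
  row 1: 6 empty cells -> not full
  row 2: 3 empty cells -> not full
  row 3: 0 empty cells -> FULL (clear)
  row 4: 6 empty cells -> not full
  row 5: 0 empty cells -> FULL (clear)
Total rows cleared: 3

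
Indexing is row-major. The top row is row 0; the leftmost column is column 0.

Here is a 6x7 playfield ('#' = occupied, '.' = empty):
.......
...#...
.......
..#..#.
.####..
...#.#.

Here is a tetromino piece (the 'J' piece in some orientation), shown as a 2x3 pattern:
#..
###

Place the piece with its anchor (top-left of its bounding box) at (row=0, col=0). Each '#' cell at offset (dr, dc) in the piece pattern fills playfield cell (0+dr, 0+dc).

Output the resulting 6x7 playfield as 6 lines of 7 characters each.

Fill (0+0,0+0) = (0,0)
Fill (0+1,0+0) = (1,0)
Fill (0+1,0+1) = (1,1)
Fill (0+1,0+2) = (1,2)

Answer: #......
####...
.......
..#..#.
.####..
...#.#.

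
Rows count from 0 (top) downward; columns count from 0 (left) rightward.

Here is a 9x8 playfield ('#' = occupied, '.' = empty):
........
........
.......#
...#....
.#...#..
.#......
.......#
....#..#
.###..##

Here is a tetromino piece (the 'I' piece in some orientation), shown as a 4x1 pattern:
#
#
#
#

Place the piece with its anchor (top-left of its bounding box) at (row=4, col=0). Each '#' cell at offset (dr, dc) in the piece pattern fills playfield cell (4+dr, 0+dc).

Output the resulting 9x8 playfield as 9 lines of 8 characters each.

Answer: ........
........
.......#
...#....
##...#..
##......
#......#
#...#..#
.###..##

Derivation:
Fill (4+0,0+0) = (4,0)
Fill (4+1,0+0) = (5,0)
Fill (4+2,0+0) = (6,0)
Fill (4+3,0+0) = (7,0)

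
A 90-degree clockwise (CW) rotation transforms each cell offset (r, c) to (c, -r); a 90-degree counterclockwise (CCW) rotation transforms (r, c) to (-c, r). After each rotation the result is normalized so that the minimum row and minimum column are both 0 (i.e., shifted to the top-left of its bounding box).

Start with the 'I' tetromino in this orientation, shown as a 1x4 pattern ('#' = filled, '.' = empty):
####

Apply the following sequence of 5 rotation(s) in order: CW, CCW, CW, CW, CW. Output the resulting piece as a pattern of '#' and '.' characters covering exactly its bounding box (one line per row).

Answer: #
#
#
#

Derivation:
Start:
####
After rotation 1 (CW):
#
#
#
#
After rotation 2 (CCW):
####
After rotation 3 (CW):
#
#
#
#
After rotation 4 (CW):
####
After rotation 5 (CW):
#
#
#
#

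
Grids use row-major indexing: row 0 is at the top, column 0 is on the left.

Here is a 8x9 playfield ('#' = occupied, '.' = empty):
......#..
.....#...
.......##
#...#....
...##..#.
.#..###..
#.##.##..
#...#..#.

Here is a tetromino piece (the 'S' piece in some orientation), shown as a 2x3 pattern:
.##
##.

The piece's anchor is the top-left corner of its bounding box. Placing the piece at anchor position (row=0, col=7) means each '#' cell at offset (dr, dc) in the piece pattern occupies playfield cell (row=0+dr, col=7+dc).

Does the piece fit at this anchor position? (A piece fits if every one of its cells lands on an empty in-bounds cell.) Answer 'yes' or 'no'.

Answer: no

Derivation:
Check each piece cell at anchor (0, 7):
  offset (0,1) -> (0,8): empty -> OK
  offset (0,2) -> (0,9): out of bounds -> FAIL
  offset (1,0) -> (1,7): empty -> OK
  offset (1,1) -> (1,8): empty -> OK
All cells valid: no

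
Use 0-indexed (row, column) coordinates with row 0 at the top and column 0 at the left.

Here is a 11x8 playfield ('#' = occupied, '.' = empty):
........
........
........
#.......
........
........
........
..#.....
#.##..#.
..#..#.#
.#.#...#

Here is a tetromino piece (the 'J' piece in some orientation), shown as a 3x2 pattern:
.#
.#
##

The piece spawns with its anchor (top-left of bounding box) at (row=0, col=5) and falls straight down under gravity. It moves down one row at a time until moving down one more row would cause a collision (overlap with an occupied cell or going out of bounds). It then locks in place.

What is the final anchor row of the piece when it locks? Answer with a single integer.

Spawn at (row=0, col=5). Try each row:
  row 0: fits
  row 1: fits
  row 2: fits
  row 3: fits
  row 4: fits
  row 5: fits
  row 6: blocked -> lock at row 5

Answer: 5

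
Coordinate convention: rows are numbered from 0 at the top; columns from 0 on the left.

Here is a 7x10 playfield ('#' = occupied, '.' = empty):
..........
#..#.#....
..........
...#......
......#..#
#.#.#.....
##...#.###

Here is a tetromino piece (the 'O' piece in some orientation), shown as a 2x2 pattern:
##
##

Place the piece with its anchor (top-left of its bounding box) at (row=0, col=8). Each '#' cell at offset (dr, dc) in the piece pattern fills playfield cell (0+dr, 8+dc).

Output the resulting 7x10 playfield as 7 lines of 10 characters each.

Fill (0+0,8+0) = (0,8)
Fill (0+0,8+1) = (0,9)
Fill (0+1,8+0) = (1,8)
Fill (0+1,8+1) = (1,9)

Answer: ........##
#..#.#..##
..........
...#......
......#..#
#.#.#.....
##...#.###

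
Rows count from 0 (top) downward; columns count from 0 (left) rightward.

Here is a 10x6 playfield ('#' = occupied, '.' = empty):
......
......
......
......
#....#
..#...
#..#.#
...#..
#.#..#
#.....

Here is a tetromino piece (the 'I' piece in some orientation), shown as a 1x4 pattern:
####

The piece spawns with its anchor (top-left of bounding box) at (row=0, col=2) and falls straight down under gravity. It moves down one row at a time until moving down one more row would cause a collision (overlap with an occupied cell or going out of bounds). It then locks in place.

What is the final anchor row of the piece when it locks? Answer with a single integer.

Answer: 3

Derivation:
Spawn at (row=0, col=2). Try each row:
  row 0: fits
  row 1: fits
  row 2: fits
  row 3: fits
  row 4: blocked -> lock at row 3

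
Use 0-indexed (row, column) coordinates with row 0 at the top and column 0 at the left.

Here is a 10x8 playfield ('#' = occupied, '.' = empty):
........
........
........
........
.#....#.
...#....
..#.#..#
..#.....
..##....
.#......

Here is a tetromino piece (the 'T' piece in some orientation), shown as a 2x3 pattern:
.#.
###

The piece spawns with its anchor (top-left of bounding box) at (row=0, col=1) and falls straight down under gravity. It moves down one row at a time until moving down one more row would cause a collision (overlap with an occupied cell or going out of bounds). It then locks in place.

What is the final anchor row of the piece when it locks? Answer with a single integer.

Answer: 2

Derivation:
Spawn at (row=0, col=1). Try each row:
  row 0: fits
  row 1: fits
  row 2: fits
  row 3: blocked -> lock at row 2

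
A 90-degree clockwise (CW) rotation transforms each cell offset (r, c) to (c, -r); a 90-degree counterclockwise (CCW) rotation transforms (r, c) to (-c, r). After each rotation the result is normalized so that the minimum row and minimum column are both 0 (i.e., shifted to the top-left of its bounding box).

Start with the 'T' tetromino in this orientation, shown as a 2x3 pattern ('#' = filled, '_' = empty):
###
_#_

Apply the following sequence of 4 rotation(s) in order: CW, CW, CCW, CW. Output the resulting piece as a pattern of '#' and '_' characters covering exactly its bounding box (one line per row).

Start:
###
_#_
After rotation 1 (CW):
_#
##
_#
After rotation 2 (CW):
_#_
###
After rotation 3 (CCW):
_#
##
_#
After rotation 4 (CW):
_#_
###

Answer: _#_
###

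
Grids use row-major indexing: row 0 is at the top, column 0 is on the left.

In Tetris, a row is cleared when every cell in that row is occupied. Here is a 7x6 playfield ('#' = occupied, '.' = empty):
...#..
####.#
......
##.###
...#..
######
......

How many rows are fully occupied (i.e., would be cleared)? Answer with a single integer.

Answer: 1

Derivation:
Check each row:
  row 0: 5 empty cells -> not full
  row 1: 1 empty cell -> not full
  row 2: 6 empty cells -> not full
  row 3: 1 empty cell -> not full
  row 4: 5 empty cells -> not full
  row 5: 0 empty cells -> FULL (clear)
  row 6: 6 empty cells -> not full
Total rows cleared: 1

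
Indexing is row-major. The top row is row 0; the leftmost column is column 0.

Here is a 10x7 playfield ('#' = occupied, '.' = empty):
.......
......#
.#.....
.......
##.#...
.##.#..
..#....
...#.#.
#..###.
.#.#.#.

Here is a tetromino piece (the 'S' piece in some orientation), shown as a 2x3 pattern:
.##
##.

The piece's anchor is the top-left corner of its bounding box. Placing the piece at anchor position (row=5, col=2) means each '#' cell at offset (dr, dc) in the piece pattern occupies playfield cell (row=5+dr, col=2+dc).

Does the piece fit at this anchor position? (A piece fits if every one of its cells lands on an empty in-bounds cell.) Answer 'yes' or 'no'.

Answer: no

Derivation:
Check each piece cell at anchor (5, 2):
  offset (0,1) -> (5,3): empty -> OK
  offset (0,2) -> (5,4): occupied ('#') -> FAIL
  offset (1,0) -> (6,2): occupied ('#') -> FAIL
  offset (1,1) -> (6,3): empty -> OK
All cells valid: no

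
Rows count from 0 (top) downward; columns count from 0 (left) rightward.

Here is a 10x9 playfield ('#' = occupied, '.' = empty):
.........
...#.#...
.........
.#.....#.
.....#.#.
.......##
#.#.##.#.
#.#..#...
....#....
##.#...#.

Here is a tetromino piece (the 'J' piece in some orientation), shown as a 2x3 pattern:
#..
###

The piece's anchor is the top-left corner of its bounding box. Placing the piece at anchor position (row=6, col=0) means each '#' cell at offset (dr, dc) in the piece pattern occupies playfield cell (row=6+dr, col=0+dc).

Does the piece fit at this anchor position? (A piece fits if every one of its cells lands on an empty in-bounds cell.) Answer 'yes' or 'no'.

Answer: no

Derivation:
Check each piece cell at anchor (6, 0):
  offset (0,0) -> (6,0): occupied ('#') -> FAIL
  offset (1,0) -> (7,0): occupied ('#') -> FAIL
  offset (1,1) -> (7,1): empty -> OK
  offset (1,2) -> (7,2): occupied ('#') -> FAIL
All cells valid: no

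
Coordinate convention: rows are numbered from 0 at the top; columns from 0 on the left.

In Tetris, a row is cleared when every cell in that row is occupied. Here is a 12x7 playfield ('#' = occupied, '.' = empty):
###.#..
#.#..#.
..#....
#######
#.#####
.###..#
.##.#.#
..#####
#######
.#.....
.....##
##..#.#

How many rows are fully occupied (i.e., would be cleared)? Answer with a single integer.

Answer: 2

Derivation:
Check each row:
  row 0: 3 empty cells -> not full
  row 1: 4 empty cells -> not full
  row 2: 6 empty cells -> not full
  row 3: 0 empty cells -> FULL (clear)
  row 4: 1 empty cell -> not full
  row 5: 3 empty cells -> not full
  row 6: 3 empty cells -> not full
  row 7: 2 empty cells -> not full
  row 8: 0 empty cells -> FULL (clear)
  row 9: 6 empty cells -> not full
  row 10: 5 empty cells -> not full
  row 11: 3 empty cells -> not full
Total rows cleared: 2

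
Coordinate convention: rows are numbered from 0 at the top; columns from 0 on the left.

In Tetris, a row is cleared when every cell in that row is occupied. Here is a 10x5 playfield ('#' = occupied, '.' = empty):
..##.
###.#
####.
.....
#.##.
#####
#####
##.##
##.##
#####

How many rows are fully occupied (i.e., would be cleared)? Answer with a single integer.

Check each row:
  row 0: 3 empty cells -> not full
  row 1: 1 empty cell -> not full
  row 2: 1 empty cell -> not full
  row 3: 5 empty cells -> not full
  row 4: 2 empty cells -> not full
  row 5: 0 empty cells -> FULL (clear)
  row 6: 0 empty cells -> FULL (clear)
  row 7: 1 empty cell -> not full
  row 8: 1 empty cell -> not full
  row 9: 0 empty cells -> FULL (clear)
Total rows cleared: 3

Answer: 3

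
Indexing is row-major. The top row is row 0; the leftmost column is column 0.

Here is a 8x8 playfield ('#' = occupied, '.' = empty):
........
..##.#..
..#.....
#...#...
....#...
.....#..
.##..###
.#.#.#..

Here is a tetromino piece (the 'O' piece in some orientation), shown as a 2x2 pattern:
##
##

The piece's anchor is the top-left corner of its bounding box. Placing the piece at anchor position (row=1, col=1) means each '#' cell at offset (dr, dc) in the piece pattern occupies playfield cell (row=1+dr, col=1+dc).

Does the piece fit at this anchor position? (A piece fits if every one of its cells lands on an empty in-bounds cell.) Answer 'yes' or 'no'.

Check each piece cell at anchor (1, 1):
  offset (0,0) -> (1,1): empty -> OK
  offset (0,1) -> (1,2): occupied ('#') -> FAIL
  offset (1,0) -> (2,1): empty -> OK
  offset (1,1) -> (2,2): occupied ('#') -> FAIL
All cells valid: no

Answer: no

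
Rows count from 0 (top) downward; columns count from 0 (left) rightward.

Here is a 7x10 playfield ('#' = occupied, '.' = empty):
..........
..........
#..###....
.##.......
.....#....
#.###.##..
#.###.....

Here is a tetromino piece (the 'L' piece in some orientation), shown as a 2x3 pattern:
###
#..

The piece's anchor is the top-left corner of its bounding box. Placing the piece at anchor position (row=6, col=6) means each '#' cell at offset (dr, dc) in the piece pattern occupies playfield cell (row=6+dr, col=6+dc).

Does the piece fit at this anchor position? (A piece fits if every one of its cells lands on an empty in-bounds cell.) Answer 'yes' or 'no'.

Check each piece cell at anchor (6, 6):
  offset (0,0) -> (6,6): empty -> OK
  offset (0,1) -> (6,7): empty -> OK
  offset (0,2) -> (6,8): empty -> OK
  offset (1,0) -> (7,6): out of bounds -> FAIL
All cells valid: no

Answer: no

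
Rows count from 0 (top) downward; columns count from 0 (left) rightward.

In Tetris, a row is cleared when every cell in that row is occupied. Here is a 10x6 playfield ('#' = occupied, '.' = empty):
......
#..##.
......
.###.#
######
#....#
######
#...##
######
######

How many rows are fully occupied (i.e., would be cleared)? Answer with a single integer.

Answer: 4

Derivation:
Check each row:
  row 0: 6 empty cells -> not full
  row 1: 3 empty cells -> not full
  row 2: 6 empty cells -> not full
  row 3: 2 empty cells -> not full
  row 4: 0 empty cells -> FULL (clear)
  row 5: 4 empty cells -> not full
  row 6: 0 empty cells -> FULL (clear)
  row 7: 3 empty cells -> not full
  row 8: 0 empty cells -> FULL (clear)
  row 9: 0 empty cells -> FULL (clear)
Total rows cleared: 4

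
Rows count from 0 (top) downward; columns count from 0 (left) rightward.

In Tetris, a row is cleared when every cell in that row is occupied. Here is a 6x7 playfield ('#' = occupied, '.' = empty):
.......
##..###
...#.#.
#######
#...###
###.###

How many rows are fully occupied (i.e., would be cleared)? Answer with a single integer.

Answer: 1

Derivation:
Check each row:
  row 0: 7 empty cells -> not full
  row 1: 2 empty cells -> not full
  row 2: 5 empty cells -> not full
  row 3: 0 empty cells -> FULL (clear)
  row 4: 3 empty cells -> not full
  row 5: 1 empty cell -> not full
Total rows cleared: 1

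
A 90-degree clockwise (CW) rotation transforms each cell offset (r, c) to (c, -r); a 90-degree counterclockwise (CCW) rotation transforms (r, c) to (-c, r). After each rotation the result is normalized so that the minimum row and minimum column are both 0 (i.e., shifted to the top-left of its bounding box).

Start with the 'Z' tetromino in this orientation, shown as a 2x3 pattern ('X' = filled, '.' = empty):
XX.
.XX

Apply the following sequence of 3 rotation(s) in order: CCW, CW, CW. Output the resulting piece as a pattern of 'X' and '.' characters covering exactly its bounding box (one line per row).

Answer: .X
XX
X.

Derivation:
Start:
XX.
.XX
After rotation 1 (CCW):
.X
XX
X.
After rotation 2 (CW):
XX.
.XX
After rotation 3 (CW):
.X
XX
X.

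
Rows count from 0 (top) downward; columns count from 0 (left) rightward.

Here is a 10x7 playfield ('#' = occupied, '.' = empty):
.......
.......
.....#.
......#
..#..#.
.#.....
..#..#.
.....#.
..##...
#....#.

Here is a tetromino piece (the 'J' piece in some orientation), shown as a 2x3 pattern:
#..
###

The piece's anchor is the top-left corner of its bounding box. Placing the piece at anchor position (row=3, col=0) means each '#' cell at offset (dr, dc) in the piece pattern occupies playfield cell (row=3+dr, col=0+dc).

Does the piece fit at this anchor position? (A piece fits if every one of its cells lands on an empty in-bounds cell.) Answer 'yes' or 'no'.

Check each piece cell at anchor (3, 0):
  offset (0,0) -> (3,0): empty -> OK
  offset (1,0) -> (4,0): empty -> OK
  offset (1,1) -> (4,1): empty -> OK
  offset (1,2) -> (4,2): occupied ('#') -> FAIL
All cells valid: no

Answer: no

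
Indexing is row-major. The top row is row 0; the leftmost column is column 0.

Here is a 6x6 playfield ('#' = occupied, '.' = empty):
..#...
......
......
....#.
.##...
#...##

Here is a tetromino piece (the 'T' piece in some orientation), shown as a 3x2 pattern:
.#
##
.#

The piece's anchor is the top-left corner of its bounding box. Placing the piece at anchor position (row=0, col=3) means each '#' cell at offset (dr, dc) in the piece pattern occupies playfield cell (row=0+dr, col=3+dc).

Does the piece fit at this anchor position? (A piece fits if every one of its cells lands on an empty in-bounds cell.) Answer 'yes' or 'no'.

Answer: yes

Derivation:
Check each piece cell at anchor (0, 3):
  offset (0,1) -> (0,4): empty -> OK
  offset (1,0) -> (1,3): empty -> OK
  offset (1,1) -> (1,4): empty -> OK
  offset (2,1) -> (2,4): empty -> OK
All cells valid: yes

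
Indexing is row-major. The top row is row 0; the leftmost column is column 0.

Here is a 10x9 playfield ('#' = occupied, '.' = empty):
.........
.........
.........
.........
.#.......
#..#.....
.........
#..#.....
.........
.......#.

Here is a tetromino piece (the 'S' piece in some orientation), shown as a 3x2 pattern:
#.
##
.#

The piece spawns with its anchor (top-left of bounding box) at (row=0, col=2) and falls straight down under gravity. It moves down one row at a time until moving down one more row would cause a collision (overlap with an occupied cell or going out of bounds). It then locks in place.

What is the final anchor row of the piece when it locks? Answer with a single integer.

Answer: 2

Derivation:
Spawn at (row=0, col=2). Try each row:
  row 0: fits
  row 1: fits
  row 2: fits
  row 3: blocked -> lock at row 2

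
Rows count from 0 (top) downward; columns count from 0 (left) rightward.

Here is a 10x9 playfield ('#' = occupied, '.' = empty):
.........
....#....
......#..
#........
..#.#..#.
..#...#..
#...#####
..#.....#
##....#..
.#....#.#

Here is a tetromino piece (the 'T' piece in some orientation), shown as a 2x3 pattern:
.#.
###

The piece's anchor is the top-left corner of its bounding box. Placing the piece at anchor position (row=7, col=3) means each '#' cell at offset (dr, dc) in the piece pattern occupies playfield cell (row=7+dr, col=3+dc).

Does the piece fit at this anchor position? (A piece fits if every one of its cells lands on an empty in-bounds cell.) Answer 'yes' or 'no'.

Answer: yes

Derivation:
Check each piece cell at anchor (7, 3):
  offset (0,1) -> (7,4): empty -> OK
  offset (1,0) -> (8,3): empty -> OK
  offset (1,1) -> (8,4): empty -> OK
  offset (1,2) -> (8,5): empty -> OK
All cells valid: yes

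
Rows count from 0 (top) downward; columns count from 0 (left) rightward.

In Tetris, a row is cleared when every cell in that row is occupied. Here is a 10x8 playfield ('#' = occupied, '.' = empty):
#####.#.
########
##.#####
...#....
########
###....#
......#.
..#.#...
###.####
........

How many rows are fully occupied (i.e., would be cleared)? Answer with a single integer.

Answer: 2

Derivation:
Check each row:
  row 0: 2 empty cells -> not full
  row 1: 0 empty cells -> FULL (clear)
  row 2: 1 empty cell -> not full
  row 3: 7 empty cells -> not full
  row 4: 0 empty cells -> FULL (clear)
  row 5: 4 empty cells -> not full
  row 6: 7 empty cells -> not full
  row 7: 6 empty cells -> not full
  row 8: 1 empty cell -> not full
  row 9: 8 empty cells -> not full
Total rows cleared: 2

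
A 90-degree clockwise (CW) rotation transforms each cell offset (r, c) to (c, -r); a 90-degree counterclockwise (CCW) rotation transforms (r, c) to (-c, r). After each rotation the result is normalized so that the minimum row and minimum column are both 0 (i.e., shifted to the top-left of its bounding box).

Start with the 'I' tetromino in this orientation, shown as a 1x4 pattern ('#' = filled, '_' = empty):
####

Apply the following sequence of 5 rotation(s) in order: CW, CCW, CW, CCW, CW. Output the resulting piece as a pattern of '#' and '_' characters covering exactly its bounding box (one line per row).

Start:
####
After rotation 1 (CW):
#
#
#
#
After rotation 2 (CCW):
####
After rotation 3 (CW):
#
#
#
#
After rotation 4 (CCW):
####
After rotation 5 (CW):
#
#
#
#

Answer: #
#
#
#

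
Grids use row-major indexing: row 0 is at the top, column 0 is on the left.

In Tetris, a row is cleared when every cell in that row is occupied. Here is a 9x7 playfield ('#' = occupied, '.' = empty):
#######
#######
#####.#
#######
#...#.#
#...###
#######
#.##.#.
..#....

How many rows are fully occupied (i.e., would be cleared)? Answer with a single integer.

Answer: 4

Derivation:
Check each row:
  row 0: 0 empty cells -> FULL (clear)
  row 1: 0 empty cells -> FULL (clear)
  row 2: 1 empty cell -> not full
  row 3: 0 empty cells -> FULL (clear)
  row 4: 4 empty cells -> not full
  row 5: 3 empty cells -> not full
  row 6: 0 empty cells -> FULL (clear)
  row 7: 3 empty cells -> not full
  row 8: 6 empty cells -> not full
Total rows cleared: 4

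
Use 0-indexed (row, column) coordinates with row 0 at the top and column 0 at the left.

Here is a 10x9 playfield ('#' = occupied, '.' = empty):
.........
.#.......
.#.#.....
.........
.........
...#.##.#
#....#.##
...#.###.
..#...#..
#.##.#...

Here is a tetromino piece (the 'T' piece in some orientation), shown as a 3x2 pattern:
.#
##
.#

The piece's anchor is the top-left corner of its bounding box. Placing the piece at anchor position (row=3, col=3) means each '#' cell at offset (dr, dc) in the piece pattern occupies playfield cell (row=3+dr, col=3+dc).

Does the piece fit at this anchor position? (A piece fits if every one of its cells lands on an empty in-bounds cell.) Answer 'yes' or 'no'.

Check each piece cell at anchor (3, 3):
  offset (0,1) -> (3,4): empty -> OK
  offset (1,0) -> (4,3): empty -> OK
  offset (1,1) -> (4,4): empty -> OK
  offset (2,1) -> (5,4): empty -> OK
All cells valid: yes

Answer: yes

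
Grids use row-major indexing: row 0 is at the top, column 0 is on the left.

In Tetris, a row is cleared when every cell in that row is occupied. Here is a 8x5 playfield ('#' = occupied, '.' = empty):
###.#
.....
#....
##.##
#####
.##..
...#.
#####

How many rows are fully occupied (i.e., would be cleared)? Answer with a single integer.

Check each row:
  row 0: 1 empty cell -> not full
  row 1: 5 empty cells -> not full
  row 2: 4 empty cells -> not full
  row 3: 1 empty cell -> not full
  row 4: 0 empty cells -> FULL (clear)
  row 5: 3 empty cells -> not full
  row 6: 4 empty cells -> not full
  row 7: 0 empty cells -> FULL (clear)
Total rows cleared: 2

Answer: 2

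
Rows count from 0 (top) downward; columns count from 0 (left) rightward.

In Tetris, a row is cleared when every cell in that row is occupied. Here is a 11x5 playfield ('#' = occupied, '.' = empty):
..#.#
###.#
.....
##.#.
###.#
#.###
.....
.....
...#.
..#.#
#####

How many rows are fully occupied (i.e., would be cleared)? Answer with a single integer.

Check each row:
  row 0: 3 empty cells -> not full
  row 1: 1 empty cell -> not full
  row 2: 5 empty cells -> not full
  row 3: 2 empty cells -> not full
  row 4: 1 empty cell -> not full
  row 5: 1 empty cell -> not full
  row 6: 5 empty cells -> not full
  row 7: 5 empty cells -> not full
  row 8: 4 empty cells -> not full
  row 9: 3 empty cells -> not full
  row 10: 0 empty cells -> FULL (clear)
Total rows cleared: 1

Answer: 1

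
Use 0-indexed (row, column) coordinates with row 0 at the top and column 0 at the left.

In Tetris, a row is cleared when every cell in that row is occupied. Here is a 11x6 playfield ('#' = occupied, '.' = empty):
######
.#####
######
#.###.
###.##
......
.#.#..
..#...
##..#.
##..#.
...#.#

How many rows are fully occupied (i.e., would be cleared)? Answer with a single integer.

Answer: 2

Derivation:
Check each row:
  row 0: 0 empty cells -> FULL (clear)
  row 1: 1 empty cell -> not full
  row 2: 0 empty cells -> FULL (clear)
  row 3: 2 empty cells -> not full
  row 4: 1 empty cell -> not full
  row 5: 6 empty cells -> not full
  row 6: 4 empty cells -> not full
  row 7: 5 empty cells -> not full
  row 8: 3 empty cells -> not full
  row 9: 3 empty cells -> not full
  row 10: 4 empty cells -> not full
Total rows cleared: 2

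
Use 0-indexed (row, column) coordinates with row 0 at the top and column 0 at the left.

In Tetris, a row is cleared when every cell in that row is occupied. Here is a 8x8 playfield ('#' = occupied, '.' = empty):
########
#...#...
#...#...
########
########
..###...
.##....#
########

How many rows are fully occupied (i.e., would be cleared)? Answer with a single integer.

Check each row:
  row 0: 0 empty cells -> FULL (clear)
  row 1: 6 empty cells -> not full
  row 2: 6 empty cells -> not full
  row 3: 0 empty cells -> FULL (clear)
  row 4: 0 empty cells -> FULL (clear)
  row 5: 5 empty cells -> not full
  row 6: 5 empty cells -> not full
  row 7: 0 empty cells -> FULL (clear)
Total rows cleared: 4

Answer: 4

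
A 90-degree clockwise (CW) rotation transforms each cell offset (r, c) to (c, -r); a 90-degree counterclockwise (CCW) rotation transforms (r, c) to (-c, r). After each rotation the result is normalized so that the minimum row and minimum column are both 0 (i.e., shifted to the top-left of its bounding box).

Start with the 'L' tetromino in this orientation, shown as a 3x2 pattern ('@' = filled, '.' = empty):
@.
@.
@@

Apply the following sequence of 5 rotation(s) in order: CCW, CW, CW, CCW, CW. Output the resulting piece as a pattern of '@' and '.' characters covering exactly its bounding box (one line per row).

Start:
@.
@.
@@
After rotation 1 (CCW):
..@
@@@
After rotation 2 (CW):
@.
@.
@@
After rotation 3 (CW):
@@@
@..
After rotation 4 (CCW):
@.
@.
@@
After rotation 5 (CW):
@@@
@..

Answer: @@@
@..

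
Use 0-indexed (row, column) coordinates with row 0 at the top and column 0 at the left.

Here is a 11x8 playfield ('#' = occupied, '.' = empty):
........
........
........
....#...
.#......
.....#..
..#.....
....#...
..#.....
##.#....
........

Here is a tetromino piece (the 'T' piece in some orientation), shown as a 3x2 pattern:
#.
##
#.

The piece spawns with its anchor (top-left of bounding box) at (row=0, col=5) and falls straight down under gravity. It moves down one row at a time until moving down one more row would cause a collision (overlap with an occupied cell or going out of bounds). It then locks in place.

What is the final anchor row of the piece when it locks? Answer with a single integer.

Answer: 2

Derivation:
Spawn at (row=0, col=5). Try each row:
  row 0: fits
  row 1: fits
  row 2: fits
  row 3: blocked -> lock at row 2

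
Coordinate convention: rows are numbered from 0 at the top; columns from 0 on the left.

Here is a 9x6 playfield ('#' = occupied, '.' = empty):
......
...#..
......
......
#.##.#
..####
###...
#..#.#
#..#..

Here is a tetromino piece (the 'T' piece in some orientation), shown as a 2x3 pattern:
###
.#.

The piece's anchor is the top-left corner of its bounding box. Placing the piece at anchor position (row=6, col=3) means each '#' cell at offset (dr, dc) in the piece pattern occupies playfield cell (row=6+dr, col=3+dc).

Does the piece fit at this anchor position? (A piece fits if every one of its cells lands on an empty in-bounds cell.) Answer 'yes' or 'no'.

Check each piece cell at anchor (6, 3):
  offset (0,0) -> (6,3): empty -> OK
  offset (0,1) -> (6,4): empty -> OK
  offset (0,2) -> (6,5): empty -> OK
  offset (1,1) -> (7,4): empty -> OK
All cells valid: yes

Answer: yes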